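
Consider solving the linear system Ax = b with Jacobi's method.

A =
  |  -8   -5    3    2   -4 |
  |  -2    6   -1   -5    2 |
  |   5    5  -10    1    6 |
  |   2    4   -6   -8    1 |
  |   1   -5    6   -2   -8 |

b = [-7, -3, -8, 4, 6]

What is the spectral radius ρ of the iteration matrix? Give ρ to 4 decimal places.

1.2520

Diagonal D = diag(-8, 6, -10, -8, -8); L, U strict lower/upper.
T_J = -D⁻¹(L+U): T[2,1] = -(5)/(-10) = +0.5000; T[2,2] = 0.
  T[0,:] = [+0.0000  -0.6250  +0.3750  +0.2500  -0.5000]
  T[1,:] = [+0.3333  +0.0000  +0.1667  +0.8333  -0.3333]
  T[2,:] = [+0.5000  +0.5000  +0.0000  +0.1000  +0.6000]
  T[3,:] = [+0.2500  +0.5000  -0.7500  +0.0000  +0.1250]
  T[4,:] = [+0.1250  -0.6250  +0.7500  -0.2500  +0.0000]
moduli |λ_i(T)| = 1.2520, 0.7934, 0.4587, 0.4587, 0.0715.
ρ(T) = max|λ| = 1.2520; 1.2520 > 1: divergent.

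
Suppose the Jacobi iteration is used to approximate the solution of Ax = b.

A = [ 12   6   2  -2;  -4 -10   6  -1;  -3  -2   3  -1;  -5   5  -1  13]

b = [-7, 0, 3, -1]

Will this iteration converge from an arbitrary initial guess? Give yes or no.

yes

Diagonal D = diag(12, -10, 3, 13); L, U strict lower/upper.
Jacobi T = -D⁻¹(L+U): T[3,0] = -(-5)/(13) = +0.3846; T[3,3] = 0.
  T[0,:] = [+0.0000  -0.5000  -0.1667  +0.1667]
  T[1,:] = [-0.4000  +0.0000  +0.6000  -0.1000]
  T[2,:] = [+1.0000  +0.6667  +0.0000  +0.3333]
  T[3,:] = [+0.3846  -0.3846  +0.0769  +0.0000]
moduli |λ_i(T)| = 0.8766, 0.6963, 0.6963, 0.2473.
ρ(T) = max|λ| = 0.8766; 0.8766 < 1 ⇒ converges.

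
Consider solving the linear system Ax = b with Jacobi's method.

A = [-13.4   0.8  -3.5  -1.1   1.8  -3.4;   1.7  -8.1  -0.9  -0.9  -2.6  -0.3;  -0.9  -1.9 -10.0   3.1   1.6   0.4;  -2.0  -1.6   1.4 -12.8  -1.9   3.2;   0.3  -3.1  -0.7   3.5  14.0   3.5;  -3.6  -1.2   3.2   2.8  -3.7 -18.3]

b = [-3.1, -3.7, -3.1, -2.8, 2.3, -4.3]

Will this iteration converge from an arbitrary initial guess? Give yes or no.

Split A = D + L + U, D = diag(-13.4, -8.1, -10, -12.8, 14, -18.3).
T_J = -D⁻¹(L+U): T[2,1] = -(-1.9)/(-10) = -0.1900; T[2,2] = 0.
  T[0,:] = [+0.0000, +0.0597, -0.2612, -0.0821, +0.1343, -0.2537]
  T[1,:] = [+0.2099, +0.0000, -0.1111, -0.1111, -0.3210, -0.0370]
  T[2,:] = [-0.0900, -0.1900, +0.0000, +0.3100, +0.1600, +0.0400]
  T[3,:] = [-0.1562, -0.1250, +0.1094, +0.0000, -0.1484, +0.2500]
  T[4,:] = [-0.0214, +0.2214, +0.0500, -0.2500, +0.0000, -0.2500]
  T[5,:] = [-0.1967, -0.0656, +0.1749, +0.1530, -0.2022, +0.0000]
|roots of det(T-λI)|: 0.6221, 0.2673, 0.2609, 0.2609, 0.1287, 0.1212.
spectral radius ρ = 0.6221; 0.6221 < 1, so it converges for any x₀.

yes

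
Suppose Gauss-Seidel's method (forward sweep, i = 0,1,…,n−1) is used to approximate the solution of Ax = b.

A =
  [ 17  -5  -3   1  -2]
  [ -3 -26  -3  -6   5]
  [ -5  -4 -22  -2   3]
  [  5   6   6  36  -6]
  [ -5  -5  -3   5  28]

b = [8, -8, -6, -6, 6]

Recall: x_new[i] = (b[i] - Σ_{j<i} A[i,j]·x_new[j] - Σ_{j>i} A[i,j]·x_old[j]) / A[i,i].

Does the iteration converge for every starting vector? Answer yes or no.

yes

A = D + L + U where D = diag(17, -26, -22, 36, 28).
GS T = -(D+L)⁻¹U: row 0 first, T[0,1] = -(-5)/(17) = +0.2941; later rows by forward substitution.
  T[0,:] = [+0.0000  +0.2941  +0.1765  -0.0588  +0.1176]
  T[1,:] = [+0.0000  -0.0339  -0.1357  -0.2240  +0.1787]
  T[2,:] = [+0.0000  -0.0607  -0.0154  -0.0368  +0.0771]
  T[3,:] = [+0.0000  -0.0251  +0.0007  +0.0516  +0.1077]
  T[4,:] = [+0.0000  +0.0444  +0.0055  -0.0637  +0.0420]
|eigenvalues of T|: 0.1739, 0.1173, 0.1173, 0.0384, 0.0000.
ρ(T) = max|λ| = 0.1739; 0.1739 < 1: convergent.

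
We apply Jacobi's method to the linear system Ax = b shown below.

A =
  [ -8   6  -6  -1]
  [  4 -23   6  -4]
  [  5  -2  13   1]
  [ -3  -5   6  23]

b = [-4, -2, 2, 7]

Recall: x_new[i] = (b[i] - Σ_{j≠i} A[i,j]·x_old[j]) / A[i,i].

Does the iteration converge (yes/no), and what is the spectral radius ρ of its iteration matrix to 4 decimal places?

Let D = diag(-8, -23, 13, 23); L, U the strict triangles.
Jacobi T = -D⁻¹(L+U): T[0,2] = -(-6)/(-8) = -0.7500; T[0,0] = 0.
  T[0,:] = [+0.0000, +0.7500, -0.7500, -0.1250]
  T[1,:] = [+0.1739, +0.0000, +0.2609, -0.1739]
  T[2,:] = [-0.3846, +0.1538, +0.0000, -0.0769]
  T[3,:] = [+0.1304, +0.2174, -0.2609, +0.0000]
|λ(T)| sorted: 0.7649, 0.3804, 0.3804, 0.0207.
spectral radius ρ = 0.7649; 0.7649 < 1, so it converges for any x₀.

yes, ρ = 0.7649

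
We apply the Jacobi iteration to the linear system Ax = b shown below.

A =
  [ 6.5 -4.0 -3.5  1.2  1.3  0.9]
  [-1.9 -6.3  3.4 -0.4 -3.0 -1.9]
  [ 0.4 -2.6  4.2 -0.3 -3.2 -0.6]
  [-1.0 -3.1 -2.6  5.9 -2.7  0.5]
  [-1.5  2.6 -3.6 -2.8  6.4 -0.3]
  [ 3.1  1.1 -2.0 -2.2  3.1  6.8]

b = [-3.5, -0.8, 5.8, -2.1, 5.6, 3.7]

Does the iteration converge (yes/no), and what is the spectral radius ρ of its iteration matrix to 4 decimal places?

A = D + L + U where D = diag(6.5, -6.3, 4.2, 5.9, 6.4, 6.8).
Jacobi T = -D⁻¹(L+U): T[5,2] = -(-2)/(6.8) = +0.2941; T[5,5] = 0.
  T[0,:] = [+0.0000  +0.6154  +0.5385  -0.1846  -0.2000  -0.1385]
  T[1,:] = [-0.3016  +0.0000  +0.5397  -0.0635  -0.4762  -0.3016]
  T[2,:] = [-0.0952  +0.6190  +0.0000  +0.0714  +0.7619  +0.1429]
  T[3,:] = [+0.1695  +0.5254  +0.4407  +0.0000  +0.4576  -0.0847]
  T[4,:] = [+0.2344  -0.4062  +0.5625  +0.4375  +0.0000  +0.0469]
  T[5,:] = [-0.4559  -0.1618  +0.2941  +0.3235  -0.4559  +0.0000]
|λ(T)| sorted: 1.2588, 0.9011, 0.5183, 0.5183, 0.1448, 0.1448.
ρ = 1.2588; 1.2588 > 1 ⇒ diverges.

no, ρ = 1.2588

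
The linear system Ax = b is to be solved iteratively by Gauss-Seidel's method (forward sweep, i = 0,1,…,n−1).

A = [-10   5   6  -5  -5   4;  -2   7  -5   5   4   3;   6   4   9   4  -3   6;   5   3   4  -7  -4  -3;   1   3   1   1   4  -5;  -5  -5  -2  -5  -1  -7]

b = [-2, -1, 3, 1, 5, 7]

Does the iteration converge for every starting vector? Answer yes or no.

no

Write A = D+L+U with D = diag(-10, 7, 9, -7, 4, -7).
T_GS = -(D+L)⁻¹U: row 0 first, T[0,4] = -(-5)/(-10) = -0.5000; later rows by forward substitution.
  T[0,:] = [+0.0000 +0.5000 +0.6000 -0.5000 -0.5000 +0.4000]
  T[1,:] = [+0.0000 +0.1429 +0.8857 -0.8571 -0.7143 -0.3143]
  T[2,:] = [+0.0000 -0.3968 -0.7937 +0.2698 +0.9841 -0.7937]
  T[3,:] = [+0.0000 +0.1916 +0.3546 -0.5703 -0.6723 -0.7311]
  T[4,:] = [+0.0000 -0.1808 -0.7045 +0.8430 +0.5828 +1.7669]
  T[5,:] = [+0.0000 -0.4568 -0.9871 +1.1792 +0.9832 +0.4353]
|roots of det(T-λI)|: 1.1858, 0.9947, 0.9947, 0.3875, 0.1781, 0.0000.
ρ = 1.1858; 1.1858 > 1 ⇒ diverges.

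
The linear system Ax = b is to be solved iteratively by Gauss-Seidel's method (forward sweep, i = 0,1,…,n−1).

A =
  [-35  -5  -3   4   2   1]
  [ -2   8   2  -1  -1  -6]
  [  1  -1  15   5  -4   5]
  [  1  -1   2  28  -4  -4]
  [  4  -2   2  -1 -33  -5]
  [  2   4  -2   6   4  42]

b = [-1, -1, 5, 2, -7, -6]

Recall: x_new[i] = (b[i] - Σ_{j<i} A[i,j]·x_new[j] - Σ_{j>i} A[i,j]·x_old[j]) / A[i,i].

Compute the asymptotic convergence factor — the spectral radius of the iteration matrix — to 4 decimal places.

Let D = diag(-35, 8, 15, 28, -33, 42); L, U the strict triangles.
T_GS = -(D+L)⁻¹U: row 0 first, T[0,3] = -(4)/(-35) = +0.1143; later rows by forward substitution.
  T[0,:] = [+0.0000 -0.1429 -0.0857 +0.1143 +0.0571 +0.0286]
  T[1,:] = [+0.0000 -0.0357 -0.2714 +0.1536 +0.1393 +0.7571]
  T[2,:] = [+0.0000 +0.0071 -0.0124 -0.3307 +0.2721 -0.2848]
  T[3,:] = [+0.0000 +0.0033 -0.0057 +0.0250 +0.1264 +0.1892]
  T[4,:] = [+0.0000 -0.0148 +0.0055 -0.0163 +0.0111 -0.2169]
  T[5,:] = [+0.0000 +0.0115 +0.0296 -0.0378 -0.0221 -0.0934]
eigenvalue magnitudes: 0.1772, 0.1396, 0.1396, 0.0709, 0.0501, 0.0000.
spectral radius ρ = 0.1772; 0.1772 < 1 ⇒ converges.

0.1772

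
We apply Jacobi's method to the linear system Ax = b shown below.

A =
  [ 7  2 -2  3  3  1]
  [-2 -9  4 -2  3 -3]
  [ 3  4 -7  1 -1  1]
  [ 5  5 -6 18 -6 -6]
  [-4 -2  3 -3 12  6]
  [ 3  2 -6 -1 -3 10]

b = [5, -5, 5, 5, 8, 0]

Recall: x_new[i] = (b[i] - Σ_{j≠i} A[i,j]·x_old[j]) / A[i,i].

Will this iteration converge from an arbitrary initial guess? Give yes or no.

no

Diagonal D = diag(7, -9, -7, 18, 12, 10); L, U strict lower/upper.
Jacobi: T = -D⁻¹(L+U), T[1,0] = -(-2)/(-9) = -0.2222; T[1,1] = 0.
  T[0,:] = [+0.0000, -0.2857, +0.2857, -0.4286, -0.4286, -0.1429]
  T[1,:] = [-0.2222, +0.0000, +0.4444, -0.2222, +0.3333, -0.3333]
  T[2,:] = [+0.4286, +0.5714, +0.0000, +0.1429, -0.1429, +0.1429]
  T[3,:] = [-0.2778, -0.2778, +0.3333, +0.0000, +0.3333, +0.3333]
  T[4,:] = [+0.3333, +0.1667, -0.2500, +0.2500, +0.0000, -0.5000]
  T[5,:] = [-0.3000, -0.2000, +0.6000, +0.1000, +0.3000, +0.0000]
eigenvalue magnitudes: 1.1272, 0.4643, 0.4643, 0.4412, 0.4412, 0.2825.
ρ(T) = max|λ| = 1.1272; 1.1272 > 1, so it fails to converge.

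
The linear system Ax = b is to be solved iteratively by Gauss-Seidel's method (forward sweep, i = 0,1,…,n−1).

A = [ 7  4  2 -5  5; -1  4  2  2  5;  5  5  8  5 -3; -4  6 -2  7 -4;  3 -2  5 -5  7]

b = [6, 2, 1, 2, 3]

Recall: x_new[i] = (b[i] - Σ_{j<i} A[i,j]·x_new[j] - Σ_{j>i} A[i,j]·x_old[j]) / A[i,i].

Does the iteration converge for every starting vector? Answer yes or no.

no

Split A = D + L + U, D = diag(7, 4, 8, 7, 7).
GS T = -(D+L)⁻¹U: row 0 first, T[0,4] = -(5)/(7) = -0.7143; later rows by forward substitution.
  T[0,:] = [+0.0000, -0.5714, -0.2857, +0.7143, -0.7143]
  T[1,:] = [+0.0000, -0.1429, -0.5714, -0.3214, -1.4286]
  T[2,:] = [+0.0000, +0.4464, +0.5357, -0.8705, +1.7143]
  T[3,:] = [+0.0000, -0.0765, +0.4796, +0.4349, +1.8776]
  T[4,:] = [+0.0000, -0.1695, -0.0809, +0.5345, +0.0146]
|λ(T)| sorted: 1.2955, 0.4302, 0.4302, 0.1823, 0.0000.
ρ = 1.2955; 1.2955 > 1: divergent.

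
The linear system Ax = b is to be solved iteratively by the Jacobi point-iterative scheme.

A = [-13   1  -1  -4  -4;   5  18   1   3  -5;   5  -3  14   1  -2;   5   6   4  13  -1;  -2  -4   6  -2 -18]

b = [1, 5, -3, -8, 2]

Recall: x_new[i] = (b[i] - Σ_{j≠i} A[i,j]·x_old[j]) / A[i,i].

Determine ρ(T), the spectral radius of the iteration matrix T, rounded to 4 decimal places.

Write A = D+L+U with D = diag(-13, 18, 14, 13, -18).
T_J = -D⁻¹(L+U): T[2,4] = -(-2)/(14) = +0.1429; T[2,2] = 0.
  T[0,:] = [+0.0000 +0.0769 -0.0769 -0.3077 -0.3077]
  T[1,:] = [-0.2778 +0.0000 -0.0556 -0.1667 +0.2778]
  T[2,:] = [-0.3571 +0.2143 +0.0000 -0.0714 +0.1429]
  T[3,:] = [-0.3846 -0.4615 -0.3077 +0.0000 +0.0769]
  T[4,:] = [-0.1111 -0.2222 +0.3333 -0.1111 +0.0000]
moduli |λ_i(T)| = 0.5661, 0.4242, 0.4242, 0.3361, 0.3361.
ρ = 0.5661; 0.5661 < 1, so it converges for any x₀.

0.5661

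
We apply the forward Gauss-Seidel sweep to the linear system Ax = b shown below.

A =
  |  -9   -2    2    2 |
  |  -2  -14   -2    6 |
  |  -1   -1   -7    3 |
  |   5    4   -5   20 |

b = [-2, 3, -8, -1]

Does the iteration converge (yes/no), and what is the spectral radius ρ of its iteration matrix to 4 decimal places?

Write A = D+L+U with D = diag(-9, -14, -7, 20).
T_GS = -(D+L)⁻¹U: row 0 first, T[0,2] = -(2)/(-9) = +0.2222; later rows by forward substitution.
  T[0,:] = [+0.0000, -0.2222, +0.2222, +0.2222]
  T[1,:] = [+0.0000, +0.0317, -0.1746, +0.3968]
  T[2,:] = [+0.0000, +0.0272, -0.0068, +0.3401]
  T[3,:] = [+0.0000, +0.0560, -0.0223, -0.0499]
eigenvalue magnitudes: 0.1853, 0.1355, 0.1355, 0.0000.
spectral radius ρ = 0.1853; 0.1853 < 1, so it converges for any x₀.

yes, ρ = 0.1853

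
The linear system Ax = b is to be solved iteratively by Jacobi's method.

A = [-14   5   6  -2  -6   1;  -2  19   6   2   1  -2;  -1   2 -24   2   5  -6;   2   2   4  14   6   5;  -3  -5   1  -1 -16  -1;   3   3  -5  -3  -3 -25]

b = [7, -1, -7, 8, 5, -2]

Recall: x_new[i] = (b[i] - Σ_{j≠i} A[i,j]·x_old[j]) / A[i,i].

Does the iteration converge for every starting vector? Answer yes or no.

yes

Split A = D + L + U, D = diag(-14, 19, -24, 14, -16, -25).
T_J = -D⁻¹(L+U): T[5,0] = -(3)/(-25) = +0.1200; T[5,5] = 0.
  T[0,:] = [+0.0000  +0.3571  +0.4286  -0.1429  -0.4286  +0.0714]
  T[1,:] = [+0.1053  +0.0000  -0.3158  -0.1053  -0.0526  +0.1053]
  T[2,:] = [-0.0417  +0.0833  +0.0000  +0.0833  +0.2083  -0.2500]
  T[3,:] = [-0.1429  -0.1429  -0.2857  +0.0000  -0.4286  -0.3571]
  T[4,:] = [-0.1875  -0.3125  +0.0625  -0.0625  +0.0000  -0.0625]
  T[5,:] = [+0.1200  +0.1200  -0.2000  -0.1200  -0.1200  +0.0000]
moduli |λ_i(T)| = 0.5286, 0.4049, 0.2499, 0.2414, 0.1595, 0.1595.
ρ = 0.5286; 0.5286 < 1: convergent.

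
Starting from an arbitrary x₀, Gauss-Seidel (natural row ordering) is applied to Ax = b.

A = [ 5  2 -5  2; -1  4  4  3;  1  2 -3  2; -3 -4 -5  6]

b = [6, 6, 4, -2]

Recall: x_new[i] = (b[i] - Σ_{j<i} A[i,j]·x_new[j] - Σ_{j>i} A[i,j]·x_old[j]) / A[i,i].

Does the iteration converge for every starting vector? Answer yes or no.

Write A = D+L+U with D = diag(5, 4, -3, 6).
Gauss-Seidel: T = -(D+L)⁻¹U, row 0 first, T[0,3] = -(2)/(5) = -0.4000; later rows by forward substitution.
  T[0,:] = [+0.0000, -0.4000, +1.0000, -0.4000]
  T[1,:] = [+0.0000, -0.1000, -0.7500, -0.8500]
  T[2,:] = [+0.0000, -0.2000, -0.1667, -0.0333]
  T[3,:] = [+0.0000, -0.4333, -0.1389, -0.7944]
moduli |λ_i(T)| = 1.2132, 0.4162, 0.2641, 0.0000.
ρ(T) = max|λ| = 1.2132; 1.2132 > 1 ⇒ diverges.

no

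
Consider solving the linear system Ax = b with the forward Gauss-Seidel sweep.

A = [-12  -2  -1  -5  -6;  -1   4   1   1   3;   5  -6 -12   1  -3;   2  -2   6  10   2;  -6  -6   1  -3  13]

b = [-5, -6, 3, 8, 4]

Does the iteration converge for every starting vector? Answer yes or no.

A = D + L + U where D = diag(-12, 4, -12, 10, 13).
Gauss-Seidel: T = -(D+L)⁻¹U, row 0 first, T[0,3] = -(-5)/(-12) = -0.4167; later rows by forward substitution.
  T[0,:] = [+0.0000  -0.1667  -0.0833  -0.4167  -0.5000]
  T[1,:] = [+0.0000  -0.0417  -0.2708  -0.3542  -0.8750]
  T[2,:] = [+0.0000  -0.0486  +0.1007  +0.0868  -0.0208]
  T[3,:] = [+0.0000  +0.0542  -0.0979  -0.0396  -0.2625]
  T[4,:] = [+0.0000  -0.0799  -0.1938  -0.3716  -0.6936]
moduli |λ_i(T)| = 0.8870, 0.1296, 0.1296, 0.0215, 0.0000.
spectral radius ρ = 0.8870; 0.8870 < 1: convergent.

yes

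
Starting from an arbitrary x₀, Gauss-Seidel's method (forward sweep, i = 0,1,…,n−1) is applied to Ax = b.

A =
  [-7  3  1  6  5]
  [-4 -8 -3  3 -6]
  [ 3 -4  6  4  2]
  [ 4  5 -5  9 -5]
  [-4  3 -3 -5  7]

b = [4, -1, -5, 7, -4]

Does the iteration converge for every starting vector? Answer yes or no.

no

Write A = D+L+U with D = diag(-7, -8, 6, 9, 7).
GS T = -(D+L)⁻¹U: row 0 first, T[0,4] = -(5)/(-7) = +0.7143; later rows by forward substitution.
  T[0,:] = [+0.0000 +0.4286 +0.1429 +0.8571 +0.7143]
  T[1,:] = [+0.0000 -0.2143 -0.4464 -0.0536 -1.1071]
  T[2,:] = [+0.0000 -0.3571 -0.3690 -1.1310 -1.4286]
  T[3,:] = [+0.0000 -0.2698 -0.0205 -0.9795 +0.0595]
  T[4,:] = [+0.0000 -0.0091 +0.1002 -0.6716 +0.3129]
eigenvalue magnitudes: 1.3209, 0.4851, 0.4851, 0.1094, 0.0000.
ρ = 1.3209; 1.3209 > 1 ⇒ diverges.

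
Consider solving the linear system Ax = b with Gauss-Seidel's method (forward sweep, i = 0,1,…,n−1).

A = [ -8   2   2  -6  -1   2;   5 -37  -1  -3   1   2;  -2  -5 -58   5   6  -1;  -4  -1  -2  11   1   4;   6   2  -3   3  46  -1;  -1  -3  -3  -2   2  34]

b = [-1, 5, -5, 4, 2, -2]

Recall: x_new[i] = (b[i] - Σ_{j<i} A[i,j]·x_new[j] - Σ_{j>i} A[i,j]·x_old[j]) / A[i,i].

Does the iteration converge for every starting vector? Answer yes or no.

Write A = D+L+U with D = diag(-8, -37, -58, 11, 46, 34).
Gauss-Seidel: T = -(D+L)⁻¹U, row 0 first, T[0,2] = -(2)/(-8) = +0.2500; later rows by forward substitution.
  T[0,:] = [+0.0000, +0.2500, +0.2500, -0.7500, -0.1250, +0.2500]
  T[1,:] = [+0.0000, +0.0338, +0.0068, -0.1824, +0.0101, +0.0878]
  T[2,:] = [+0.0000, -0.0115, -0.0092, +0.1278, +0.1069, -0.0334]
  T[3,:] = [+0.0000, +0.0919, +0.0899, -0.2661, -0.1160, -0.2708]
  T[4,:] = [+0.0000, -0.0408, -0.0394, +0.1314, +0.0304, +0.0008]
  T[5,:] = [+0.0000, +0.0171, +0.0147, -0.0503, -0.0020, -0.0038]
|eigenvalues of T|: 0.2323, 0.0361, 0.0361, 0.0190, 0.0059, 0.0000.
spectral radius ρ = 0.2323; 0.2323 < 1, so it converges for any x₀.

yes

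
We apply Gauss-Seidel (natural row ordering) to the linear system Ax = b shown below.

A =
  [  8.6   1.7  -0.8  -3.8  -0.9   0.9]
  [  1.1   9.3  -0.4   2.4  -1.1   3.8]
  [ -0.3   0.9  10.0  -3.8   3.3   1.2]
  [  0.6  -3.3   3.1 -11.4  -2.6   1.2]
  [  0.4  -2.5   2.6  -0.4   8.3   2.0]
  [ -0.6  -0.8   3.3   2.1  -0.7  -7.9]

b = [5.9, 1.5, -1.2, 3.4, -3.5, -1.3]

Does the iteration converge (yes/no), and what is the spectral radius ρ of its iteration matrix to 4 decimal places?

yes, ρ = 0.6904

A = D + L + U where D = diag(8.6, 9.3, 10, -11.4, 8.3, -7.9).
GS T = -(D+L)⁻¹U: row 0 first, T[0,3] = -(-3.8)/(8.6) = +0.4419; later rows by forward substitution.
  T[0,:] = [+0.0000, -0.1977, +0.0930, +0.4419, +0.1047, -0.1047]
  T[1,:] = [+0.0000, +0.0234, +0.0320, -0.3103, +0.1059, -0.3962]
  T[2,:] = [+0.0000, -0.0080, -0.0001, +0.4212, -0.3364, -0.0875]
  T[3,:] = [+0.0000, -0.0194, -0.0044, +0.2276, -0.3447, +0.1907]
  T[4,:] = [+0.0000, +0.0182, +0.0050, -0.2357, +0.1156, -0.3187]
  T[5,:] = [+0.0000, +0.0025, -0.0120, +0.2552, -0.2611, +0.0904]
|eigenvalues of T|: 0.6904, 0.1409, 0.1409, 0.0314, 0.0314, 0.0000.
spectral radius ρ = 0.6904; 0.6904 < 1 ⇒ converges.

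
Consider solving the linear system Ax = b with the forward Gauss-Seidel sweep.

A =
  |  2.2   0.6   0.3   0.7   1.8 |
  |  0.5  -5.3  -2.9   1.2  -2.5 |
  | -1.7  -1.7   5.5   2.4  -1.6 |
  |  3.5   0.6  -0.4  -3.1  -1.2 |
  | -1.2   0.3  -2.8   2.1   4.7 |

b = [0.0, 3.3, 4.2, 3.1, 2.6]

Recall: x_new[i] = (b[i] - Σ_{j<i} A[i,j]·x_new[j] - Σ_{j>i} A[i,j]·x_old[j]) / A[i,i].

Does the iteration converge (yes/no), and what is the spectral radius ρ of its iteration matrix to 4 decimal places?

yes, ρ = 0.8856

A = D + L + U where D = diag(2.2, -5.3, 5.5, -3.1, 4.7).
GS T = -(D+L)⁻¹U: row 0 first, T[0,3] = -(0.7)/(2.2) = -0.3182; later rows by forward substitution.
  T[0,:] = [+0.0000, -0.2727, -0.1364, -0.3182, -0.8182]
  T[1,:] = [+0.0000, -0.0257, -0.5600, +0.1964, -0.5489]
  T[2,:] = [+0.0000, -0.0923, -0.2153, -0.4740, -0.1316]
  T[3,:] = [+0.0000, -0.3010, -0.2346, -0.2601, -1.4001]
  T[4,:] = [+0.0000, +0.0115, -0.0225, -0.2600, +0.3733]
|roots of det(T-λI)|: 0.8856, 0.6378, 0.1067, 0.1067, 0.0000.
spectral radius ρ = 0.8856; 0.8856 < 1, so it converges for any x₀.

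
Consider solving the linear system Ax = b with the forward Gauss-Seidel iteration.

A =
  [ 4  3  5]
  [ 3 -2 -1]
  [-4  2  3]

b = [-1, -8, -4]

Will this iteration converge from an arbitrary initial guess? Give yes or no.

A = D + L + U where D = diag(4, -2, 3).
Gauss-Seidel: T = -(D+L)⁻¹U, row 0 first, T[0,1] = -(3)/(4) = -0.7500; later rows by forward substitution.
  T[0,:] = [+0.0000  -0.7500  -1.2500]
  T[1,:] = [+0.0000  -1.1250  -2.3750]
  T[2,:] = [+0.0000  -0.2500  -0.0833]
|eigenvalues of T|: 1.5342, 0.3259, 0.0000.
ρ = 1.5342; 1.5342 > 1 ⇒ diverges.

no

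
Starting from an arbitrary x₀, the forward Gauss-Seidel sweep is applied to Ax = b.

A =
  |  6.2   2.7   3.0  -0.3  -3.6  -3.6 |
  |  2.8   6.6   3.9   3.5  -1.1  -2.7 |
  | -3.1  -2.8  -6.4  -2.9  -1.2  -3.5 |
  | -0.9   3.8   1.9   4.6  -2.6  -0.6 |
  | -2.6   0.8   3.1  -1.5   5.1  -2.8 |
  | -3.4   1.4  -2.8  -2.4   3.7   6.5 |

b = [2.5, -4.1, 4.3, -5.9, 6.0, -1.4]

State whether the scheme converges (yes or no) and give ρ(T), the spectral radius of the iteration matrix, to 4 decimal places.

Split A = D + L + U, D = diag(6.2, 6.6, -6.4, 4.6, 5.1, 6.5).
T_GS = -(D+L)⁻¹U: row 0 first, T[0,4] = -(-3.6)/(6.2) = +0.5806; later rows by forward substitution.
  T[0,:] = [+0.0000, -0.4355, -0.4839, +0.0484, +0.5806, +0.5806]
  T[1,:] = [+0.0000, +0.1848, -0.3856, -0.5508, -0.0797, +0.1628]
  T[2,:] = [+0.0000, +0.1301, +0.4031, -0.2356, -0.4339, -0.8993]
  T[3,:] = [+0.0000, -0.2916, +0.0574, +0.5618, +0.9239, +0.4811]
  T[4,:] = [+0.0000, -0.4158, -0.4143, +0.4195, +0.8440, +1.5076]
  T[5,:] = [+0.0000, -0.0825, +0.2606, +0.0111, -0.0053, -0.7993]
|roots of det(T-λI)|: 1.5384, 0.6672, 0.2764, 0.2583, 0.2583, 0.0000.
spectral radius ρ = 1.5384; 1.5384 > 1 ⇒ diverges.

no, ρ = 1.5384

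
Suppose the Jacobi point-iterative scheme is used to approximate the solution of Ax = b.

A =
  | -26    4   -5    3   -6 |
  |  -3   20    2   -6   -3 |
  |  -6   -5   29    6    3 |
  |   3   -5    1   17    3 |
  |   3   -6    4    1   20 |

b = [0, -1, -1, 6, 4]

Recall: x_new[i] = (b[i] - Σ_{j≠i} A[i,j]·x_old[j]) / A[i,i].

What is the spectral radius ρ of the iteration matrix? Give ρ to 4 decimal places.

0.5554

Let D = diag(-26, 20, 29, 17, 20); L, U the strict triangles.
T_J = -D⁻¹(L+U): T[2,4] = -(3)/(29) = -0.1034; T[2,2] = 0.
  T[0,:] = [+0.0000  +0.1538  -0.1923  +0.1154  -0.2308]
  T[1,:] = [+0.1500  +0.0000  -0.1000  +0.3000  +0.1500]
  T[2,:] = [+0.2069  +0.1724  +0.0000  -0.2069  -0.1034]
  T[3,:] = [-0.1765  +0.2941  -0.0588  +0.0000  -0.1765]
  T[4,:] = [-0.1500  +0.3000  -0.2000  -0.0500  +0.0000]
|λ(T)| sorted: 0.5554, 0.2929, 0.2509, 0.2509, 0.1930.
spectral radius ρ = 0.5554; 0.5554 < 1 ⇒ converges.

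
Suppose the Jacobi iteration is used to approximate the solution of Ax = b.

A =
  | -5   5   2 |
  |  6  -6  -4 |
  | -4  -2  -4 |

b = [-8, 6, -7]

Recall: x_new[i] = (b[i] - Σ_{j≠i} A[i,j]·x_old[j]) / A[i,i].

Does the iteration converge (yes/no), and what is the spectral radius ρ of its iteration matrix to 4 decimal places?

no, ρ = 1.1563

Let D = diag(-5, -6, -4); L, U the strict triangles.
T_J = -D⁻¹(L+U): T[2,0] = -(-4)/(-4) = -1.0000; T[2,2] = 0.
  T[0,:] = [+0.0000  +1.0000  +0.4000]
  T[1,:] = [+1.0000  +0.0000  -0.6667]
  T[2,:] = [-1.0000  -0.5000  +0.0000]
moduli |λ_i(T)| = 1.1563, 0.6353, 0.6353.
ρ = 1.1563; 1.1563 > 1: divergent.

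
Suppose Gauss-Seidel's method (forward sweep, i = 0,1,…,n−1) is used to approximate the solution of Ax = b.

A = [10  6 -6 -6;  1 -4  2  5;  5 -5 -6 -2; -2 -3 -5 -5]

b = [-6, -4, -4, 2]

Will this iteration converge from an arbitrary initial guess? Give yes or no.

no

Split A = D + L + U, D = diag(10, -4, -6, -5).
Gauss-Seidel: T = -(D+L)⁻¹U, row 0 first, T[0,3] = -(-6)/(10) = +0.6000; later rows by forward substitution.
  T[0,:] = [+0.0000, -0.6000, +0.6000, +0.6000]
  T[1,:] = [+0.0000, -0.1500, +0.6500, +1.4000]
  T[2,:] = [+0.0000, -0.3750, -0.0417, -1.0000]
  T[3,:] = [+0.0000, +0.7050, -0.5883, -0.0800]
eigenvalue magnitudes: 1.3017, 0.9993, 0.0308, 0.0000.
ρ = 1.3017; 1.3017 > 1, so it fails to converge.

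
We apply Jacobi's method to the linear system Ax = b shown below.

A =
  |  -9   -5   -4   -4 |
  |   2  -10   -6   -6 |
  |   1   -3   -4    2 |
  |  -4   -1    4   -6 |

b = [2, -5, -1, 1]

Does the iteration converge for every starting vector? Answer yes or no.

Split A = D + L + U, D = diag(-9, -10, -4, -6).
Jacobi T = -D⁻¹(L+U): T[3,0] = -(-4)/(-6) = -0.6667; T[3,3] = 0.
  T[0,:] = [+0.0000  -0.5556  -0.4444  -0.4444]
  T[1,:] = [+0.2000  +0.0000  -0.6000  -0.6000]
  T[2,:] = [+0.2500  -0.7500  +0.0000  +0.5000]
  T[3,:] = [-0.6667  -0.1667  +0.6667  +0.0000]
|λ(T)| sorted: 1.1420, 0.7134, 0.2850, 0.1436.
ρ = 1.1420; 1.1420 > 1: divergent.

no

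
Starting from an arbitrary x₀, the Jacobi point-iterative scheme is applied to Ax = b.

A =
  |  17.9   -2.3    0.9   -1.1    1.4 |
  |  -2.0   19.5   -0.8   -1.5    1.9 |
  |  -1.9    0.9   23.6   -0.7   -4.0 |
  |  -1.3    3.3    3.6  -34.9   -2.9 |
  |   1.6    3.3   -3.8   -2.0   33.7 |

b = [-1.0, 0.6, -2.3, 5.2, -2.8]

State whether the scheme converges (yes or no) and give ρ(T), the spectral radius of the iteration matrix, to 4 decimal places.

yes, ρ = 0.2085

Write A = D+L+U with D = diag(17.9, 19.5, 23.6, -34.9, 33.7).
Jacobi T = -D⁻¹(L+U): T[1,2] = -(-0.8)/(19.5) = +0.0410; T[1,1] = 0.
  T[0,:] = [+0.0000 +0.1285 -0.0503 +0.0615 -0.0782]
  T[1,:] = [+0.1026 +0.0000 +0.0410 +0.0769 -0.0974]
  T[2,:] = [+0.0805 -0.0381 +0.0000 +0.0297 +0.1695]
  T[3,:] = [-0.0372 +0.0946 +0.1032 +0.0000 -0.0831]
  T[4,:] = [-0.0475 -0.0979 +0.1128 +0.0593 +0.0000]
moduli |λ_i(T)| = 0.2085, 0.1500, 0.1274, 0.1238, 0.1238.
ρ(T) = max|λ| = 0.2085; 0.2085 < 1 ⇒ converges.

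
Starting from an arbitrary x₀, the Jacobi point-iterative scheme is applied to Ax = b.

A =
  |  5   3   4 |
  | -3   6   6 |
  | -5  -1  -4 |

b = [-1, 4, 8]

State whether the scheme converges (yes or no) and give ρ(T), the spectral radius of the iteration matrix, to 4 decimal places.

Let D = diag(5, 6, -4); L, U the strict triangles.
Jacobi: T = -D⁻¹(L+U), T[0,1] = -(3)/(5) = -0.6000; T[0,0] = 0.
  T[0,:] = [+0.0000  -0.6000  -0.8000]
  T[1,:] = [+0.5000  +0.0000  -1.0000]
  T[2,:] = [-1.2500  -0.2500  +0.0000]
eigenvalue magnitudes: 1.2180, 0.7305, 0.7305.
ρ = 1.2180; 1.2180 > 1: divergent.

no, ρ = 1.2180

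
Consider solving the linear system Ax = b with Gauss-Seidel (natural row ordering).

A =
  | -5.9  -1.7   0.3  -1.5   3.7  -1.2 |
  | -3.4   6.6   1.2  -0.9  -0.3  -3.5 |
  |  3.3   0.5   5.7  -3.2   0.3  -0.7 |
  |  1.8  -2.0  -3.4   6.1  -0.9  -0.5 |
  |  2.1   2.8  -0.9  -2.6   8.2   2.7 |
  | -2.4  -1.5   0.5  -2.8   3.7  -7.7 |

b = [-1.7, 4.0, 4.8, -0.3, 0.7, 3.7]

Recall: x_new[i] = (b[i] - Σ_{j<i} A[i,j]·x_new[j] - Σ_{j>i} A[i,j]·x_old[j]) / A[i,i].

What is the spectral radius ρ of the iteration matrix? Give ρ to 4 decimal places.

0.8545

Split A = D + L + U, D = diag(-5.9, 6.6, 5.7, 6.1, 8.2, -7.7).
GS T = -(D+L)⁻¹U: row 0 first, T[0,5] = -(-1.2)/(-5.9) = -0.2034; later rows by forward substitution.
  T[0,:] = [+0.0000 -0.2881 +0.0508 -0.2542 +0.6271 -0.2034]
  T[1,:] = [+0.0000 -0.1484 -0.1556 +0.0054 +0.3685 +0.4255]
  T[2,:] = [+0.0000 +0.1798 -0.0158 +0.7081 -0.4480 +0.2032]
  T[3,:] = [+0.0000 +0.1366 -0.0748 +0.4715 -0.1664 +0.3948]
  T[4,:] = [+0.0000 +0.1875 +0.0147 +0.2905 -0.3884 -0.2750]
  T[5,:] = [+0.0000 +0.1708 +0.0477 +0.0923 -0.4225 -0.2820]
moduli |λ_i(T)| = 0.8545, 0.2806, 0.2806, 0.0894, 0.0740, 0.0000.
ρ = 0.8545; 0.8545 < 1 ⇒ converges.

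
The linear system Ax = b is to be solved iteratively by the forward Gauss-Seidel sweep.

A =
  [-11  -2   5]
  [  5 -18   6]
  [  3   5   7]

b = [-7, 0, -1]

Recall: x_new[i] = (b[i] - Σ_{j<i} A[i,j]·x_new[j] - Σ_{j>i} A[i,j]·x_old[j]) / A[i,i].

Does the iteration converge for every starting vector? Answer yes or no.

A = D + L + U where D = diag(-11, -18, 7).
GS T = -(D+L)⁻¹U: row 0 first, T[0,1] = -(-2)/(-11) = -0.1818; later rows by forward substitution.
  T[0,:] = [+0.0000, -0.1818, +0.4545]
  T[1,:] = [+0.0000, -0.0505, +0.4596]
  T[2,:] = [+0.0000, +0.1140, -0.5231]
|λ(T)| sorted: 0.6158, 0.0422, 0.0000.
ρ = 0.6158; 0.6158 < 1 ⇒ converges.

yes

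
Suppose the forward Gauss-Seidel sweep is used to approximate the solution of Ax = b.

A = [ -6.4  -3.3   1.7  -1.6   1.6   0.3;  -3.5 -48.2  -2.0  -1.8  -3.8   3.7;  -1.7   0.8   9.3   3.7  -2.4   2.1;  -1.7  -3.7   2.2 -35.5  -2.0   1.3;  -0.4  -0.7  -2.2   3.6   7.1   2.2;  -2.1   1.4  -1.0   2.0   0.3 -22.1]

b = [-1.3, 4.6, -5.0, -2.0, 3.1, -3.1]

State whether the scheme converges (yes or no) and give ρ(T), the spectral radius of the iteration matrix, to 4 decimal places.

yes, ρ = 0.3739

Diagonal D = diag(-6.4, -48.2, 9.3, -35.5, 7.1, -22.1); L, U strict lower/upper.
T_GS = -(D+L)⁻¹U: row 0 first, T[0,4] = -(1.6)/(-6.4) = +0.2500; later rows by forward substitution.
  T[0,:] = [+0.0000, -0.5156, +0.2656, -0.2500, +0.2500, +0.0469]
  T[1,:] = [+0.0000, +0.0374, -0.0608, -0.0192, -0.0970, +0.0734]
  T[2,:] = [+0.0000, -0.0975, +0.0538, -0.4419, +0.3121, -0.2235]
  T[3,:] = [+0.0000, +0.0147, -0.0031, -0.0134, -0.0389, +0.0129]
  T[4,:] = [+0.0000, -0.0630, +0.0272, -0.1461, +0.1209, -0.3758]
  T[5,:] = [+0.0000, +0.0563, -0.0314, +0.0393, -0.0459, +0.0064]
eigenvalue magnitudes: 0.3739, 0.0841, 0.0841, 0.0731, 0.0731, 0.0000.
ρ(T) = max|λ| = 0.3739; 0.3739 < 1, so it converges for any x₀.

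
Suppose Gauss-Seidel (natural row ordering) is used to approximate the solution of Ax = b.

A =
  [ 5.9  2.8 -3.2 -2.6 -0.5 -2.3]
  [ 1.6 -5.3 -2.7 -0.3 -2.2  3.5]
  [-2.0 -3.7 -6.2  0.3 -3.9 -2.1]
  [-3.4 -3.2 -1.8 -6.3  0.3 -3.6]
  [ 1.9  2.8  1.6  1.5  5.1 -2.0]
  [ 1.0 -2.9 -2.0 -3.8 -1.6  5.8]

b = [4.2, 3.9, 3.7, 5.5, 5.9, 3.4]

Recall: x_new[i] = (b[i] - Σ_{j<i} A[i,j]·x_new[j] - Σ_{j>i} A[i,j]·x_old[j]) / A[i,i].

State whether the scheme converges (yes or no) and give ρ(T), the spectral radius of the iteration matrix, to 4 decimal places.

no, ρ = 1.2586

Write A = D+L+U with D = diag(5.9, -5.3, -6.2, -6.3, 5.1, 5.8).
Gauss-Seidel: T = -(D+L)⁻¹U, row 0 first, T[0,5] = -(-2.3)/(5.9) = +0.3898; later rows by forward substitution.
  T[0,:] = [+0.0000 -0.4746 +0.5424 +0.4407 +0.0847 +0.3898]
  T[1,:] = [+0.0000 -0.1433 -0.3457 +0.0764 -0.3895 +0.7781]
  T[2,:] = [+0.0000 +0.2386 +0.0313 -0.1394 -0.4239 -0.9288]
  T[3,:] = [+0.0000 +0.2607 -0.1261 -0.2368 +0.3208 -0.9117]
  T[4,:] = [+0.0000 +0.1039 +0.0150 -0.0928 +0.2209 +0.3793]
  T[5,:] = [+0.0000 +0.2919 -0.3340 -0.2666 -0.0844 -0.4911]
|λ(T)| sorted: 1.2586, 0.5448, 0.3664, 0.3664, 0.0004, 0.0000.
ρ = 1.2586; 1.2586 > 1, so it fails to converge.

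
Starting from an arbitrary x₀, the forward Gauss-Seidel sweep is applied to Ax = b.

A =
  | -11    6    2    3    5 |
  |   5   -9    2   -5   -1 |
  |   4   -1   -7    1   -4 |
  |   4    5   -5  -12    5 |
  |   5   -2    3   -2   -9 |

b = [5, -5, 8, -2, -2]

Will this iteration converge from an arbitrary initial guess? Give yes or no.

Diagonal D = diag(-11, -9, -7, -12, -9); L, U strict lower/upper.
GS T = -(D+L)⁻¹U: row 0 first, T[0,1] = -(6)/(-11) = +0.5455; later rows by forward substitution.
  T[0,:] = [+0.0000, +0.5455, +0.1818, +0.2727, +0.4545]
  T[1,:] = [+0.0000, +0.3030, +0.3232, -0.4040, +0.1414]
  T[2,:] = [+0.0000, +0.2684, +0.0577, +0.3564, -0.3319]
  T[3,:] = [+0.0000, +0.1962, +0.1712, -0.2259, +0.7654]
  T[4,:] = [+0.0000, +0.2815, +0.0104, +0.4103, -0.0596]
moduli |λ_i(T)| = 0.8343, 0.5008, 0.5008, 0.0192, 0.0000.
ρ(T) = max|λ| = 0.8343; 0.8343 < 1 ⇒ converges.

yes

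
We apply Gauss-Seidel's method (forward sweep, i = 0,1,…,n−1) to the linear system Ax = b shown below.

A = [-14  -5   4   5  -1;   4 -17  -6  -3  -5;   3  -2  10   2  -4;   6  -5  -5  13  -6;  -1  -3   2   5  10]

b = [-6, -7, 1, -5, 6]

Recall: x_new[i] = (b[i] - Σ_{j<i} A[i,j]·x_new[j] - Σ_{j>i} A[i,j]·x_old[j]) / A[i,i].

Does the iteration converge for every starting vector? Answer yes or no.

yes

Split A = D + L + U, D = diag(-14, -17, 10, 13, 10).
GS T = -(D+L)⁻¹U: row 0 first, T[0,3] = -(5)/(-14) = +0.3571; later rows by forward substitution.
  T[0,:] = [+0.0000 -0.3571 +0.2857 +0.3571 -0.0714]
  T[1,:] = [+0.0000 -0.0840 -0.2857 -0.0924 -0.3109]
  T[2,:] = [+0.0000 +0.0903 -0.1429 -0.3256 +0.3592]
  T[3,:] = [+0.0000 +0.1673 -0.2967 -0.3256 +0.5131]
  T[4,:] = [+0.0000 -0.1626 +0.1198 +0.2359 -0.4288]
eigenvalue magnitudes: 0.8796, 0.2614, 0.1160, 0.0436, 0.0000.
spectral radius ρ = 0.8796; 0.8796 < 1: convergent.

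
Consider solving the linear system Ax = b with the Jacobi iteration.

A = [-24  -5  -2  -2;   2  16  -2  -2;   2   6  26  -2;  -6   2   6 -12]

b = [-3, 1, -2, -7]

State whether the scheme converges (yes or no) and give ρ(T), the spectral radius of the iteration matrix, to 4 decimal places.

yes, ρ = 0.3555

A = D + L + U where D = diag(-24, 16, 26, -12).
Jacobi T = -D⁻¹(L+U): T[1,3] = -(-2)/(16) = +0.1250; T[1,1] = 0.
  T[0,:] = [+0.0000, -0.2083, -0.0833, -0.0833]
  T[1,:] = [-0.1250, +0.0000, +0.1250, +0.1250]
  T[2,:] = [-0.0769, -0.2308, +0.0000, +0.0769]
  T[3,:] = [-0.5000, +0.1667, +0.5000, +0.0000]
|roots of det(T-λI)|: 0.3555, 0.2731, 0.0901, 0.0076.
ρ = 0.3555; 0.3555 < 1 ⇒ converges.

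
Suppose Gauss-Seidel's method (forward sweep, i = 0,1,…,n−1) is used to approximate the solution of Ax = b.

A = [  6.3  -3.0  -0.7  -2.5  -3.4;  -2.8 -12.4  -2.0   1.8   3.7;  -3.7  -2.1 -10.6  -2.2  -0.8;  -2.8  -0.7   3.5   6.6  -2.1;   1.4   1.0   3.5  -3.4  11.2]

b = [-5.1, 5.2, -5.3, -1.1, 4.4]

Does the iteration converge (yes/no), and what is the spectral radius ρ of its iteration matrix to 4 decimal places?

A = D + L + U where D = diag(6.3, -12.4, -10.6, 6.6, 11.2).
T_GS = -(D+L)⁻¹U: row 0 first, T[0,3] = -(-2.5)/(6.3) = +0.3968; later rows by forward substitution.
  T[0,:] = [+0.0000 +0.4762 +0.1111 +0.3968 +0.5397]
  T[1,:] = [+0.0000 -0.1075 -0.1864 +0.0556 +0.1765]
  T[2,:] = [+0.0000 -0.1449 -0.0019 -0.3571 -0.2988]
  T[3,:] = [+0.0000 +0.2675 +0.0284 +0.3636 +0.7243]
  T[4,:] = [+0.0000 +0.0766 +0.0119 +0.1674 +0.2300]
|roots of det(T-λI)|: 0.7065, 0.1521, 0.1521, 0.0388, 0.0000.
ρ(T) = max|λ| = 0.7065; 0.7065 < 1, so it converges for any x₀.

yes, ρ = 0.7065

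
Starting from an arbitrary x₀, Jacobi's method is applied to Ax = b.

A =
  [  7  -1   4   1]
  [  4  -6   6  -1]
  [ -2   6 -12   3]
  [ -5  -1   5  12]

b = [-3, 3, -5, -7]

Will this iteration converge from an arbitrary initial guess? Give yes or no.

yes

Write A = D+L+U with D = diag(7, -6, -12, 12).
T_J = -D⁻¹(L+U): T[0,1] = -(-1)/(7) = +0.1429; T[0,0] = 0.
  T[0,:] = [+0.0000  +0.1429  -0.5714  -0.1429]
  T[1,:] = [+0.6667  +0.0000  +1.0000  -0.1667]
  T[2,:] = [-0.1667  +0.5000  +0.0000  +0.2500]
  T[3,:] = [+0.4167  +0.0833  -0.4167  +0.0000]
moduli |λ_i(T)| = 0.9360, 0.5904, 0.3990, 0.3990.
ρ(T) = max|λ| = 0.9360; 0.9360 < 1: convergent.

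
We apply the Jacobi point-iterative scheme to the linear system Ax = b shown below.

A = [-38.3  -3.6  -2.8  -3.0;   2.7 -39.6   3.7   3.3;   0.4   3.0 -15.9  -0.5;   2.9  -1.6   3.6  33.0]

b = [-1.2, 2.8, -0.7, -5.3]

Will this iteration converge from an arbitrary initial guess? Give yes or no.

Split A = D + L + U, D = diag(-38.3, -39.6, -15.9, 33).
Jacobi T = -D⁻¹(L+U): T[0,1] = -(-3.6)/(-38.3) = -0.0940; T[0,0] = 0.
  T[0,:] = [+0.0000, -0.0940, -0.0731, -0.0783]
  T[1,:] = [+0.0682, +0.0000, +0.0934, +0.0833]
  T[2,:] = [+0.0252, +0.1887, +0.0000, -0.0314]
  T[3,:] = [-0.0879, +0.0485, -0.1091, +0.0000]
|roots of det(T-λI)|: 0.1990, 0.0969, 0.0772, 0.0772.
spectral radius ρ = 0.1990; 0.1990 < 1: convergent.

yes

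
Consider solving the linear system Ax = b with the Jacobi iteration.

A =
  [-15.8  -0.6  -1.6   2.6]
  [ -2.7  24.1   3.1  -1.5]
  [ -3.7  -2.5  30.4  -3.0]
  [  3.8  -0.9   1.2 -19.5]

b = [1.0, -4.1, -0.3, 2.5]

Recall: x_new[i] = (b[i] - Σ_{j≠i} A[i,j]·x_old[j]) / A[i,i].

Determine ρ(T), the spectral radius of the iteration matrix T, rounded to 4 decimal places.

Diagonal D = diag(-15.8, 24.1, 30.4, -19.5); L, U strict lower/upper.
T_J = -D⁻¹(L+U): T[2,1] = -(-2.5)/(30.4) = +0.0822; T[2,2] = 0.
  T[0,:] = [+0.0000, -0.0380, -0.1013, +0.1646]
  T[1,:] = [+0.1120, +0.0000, -0.1286, +0.0622]
  T[2,:] = [+0.1217, +0.0822, +0.0000, +0.0987]
  T[3,:] = [+0.1949, -0.0462, +0.0615, +0.0000]
|λ(T)| sorted: 0.1823, 0.1520, 0.1433, 0.1433.
ρ = 0.1823; 0.1823 < 1: convergent.

0.1823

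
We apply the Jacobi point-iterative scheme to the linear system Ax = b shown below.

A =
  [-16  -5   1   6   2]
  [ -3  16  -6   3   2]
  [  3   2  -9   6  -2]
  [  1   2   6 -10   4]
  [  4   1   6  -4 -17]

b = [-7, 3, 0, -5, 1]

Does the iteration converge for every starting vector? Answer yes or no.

yes

Write A = D+L+U with D = diag(-16, 16, -9, -10, -17).
Jacobi: T = -D⁻¹(L+U), T[1,4] = -(2)/(16) = -0.1250; T[1,1] = 0.
  T[0,:] = [+0.0000, -0.3125, +0.0625, +0.3750, +0.1250]
  T[1,:] = [+0.1875, +0.0000, +0.3750, -0.1875, -0.1250]
  T[2,:] = [+0.3333, +0.2222, +0.0000, +0.6667, -0.2222]
  T[3,:] = [+0.1000, +0.2000, +0.6000, +0.0000, +0.4000]
  T[4,:] = [+0.2353, +0.0588, +0.3529, -0.2353, +0.0000]
|λ(T)| sorted: 0.8221, 0.5199, 0.5199, 0.4225, 0.1136.
ρ = 0.8221; 0.8221 < 1 ⇒ converges.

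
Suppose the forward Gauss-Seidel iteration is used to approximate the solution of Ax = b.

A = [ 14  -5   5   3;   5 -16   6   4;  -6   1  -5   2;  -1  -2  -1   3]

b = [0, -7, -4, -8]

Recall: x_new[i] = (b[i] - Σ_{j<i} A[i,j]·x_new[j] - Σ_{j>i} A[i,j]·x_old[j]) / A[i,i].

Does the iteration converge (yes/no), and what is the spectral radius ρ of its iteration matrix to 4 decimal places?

yes, ρ = 0.6643

Diagonal D = diag(14, -16, -5, 3); L, U strict lower/upper.
T_GS = -(D+L)⁻¹U: row 0 first, T[0,2] = -(5)/(14) = -0.3571; later rows by forward substitution.
  T[0,:] = [+0.0000 +0.3571 -0.3571 -0.2143]
  T[1,:] = [+0.0000 +0.1116 +0.2634 +0.1830]
  T[2,:] = [+0.0000 -0.4062 +0.4813 +0.6938]
  T[3,:] = [+0.0000 +0.0580 +0.2170 +0.2818]
eigenvalue magnitudes: 0.6643, 0.1640, 0.1640, 0.0000.
ρ = 0.6643; 0.6643 < 1, so it converges for any x₀.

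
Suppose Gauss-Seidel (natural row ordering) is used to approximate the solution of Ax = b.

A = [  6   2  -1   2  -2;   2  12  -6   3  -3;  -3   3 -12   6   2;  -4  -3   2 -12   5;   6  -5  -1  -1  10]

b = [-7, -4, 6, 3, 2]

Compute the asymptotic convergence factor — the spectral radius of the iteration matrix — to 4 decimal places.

0.5629

A = D + L + U where D = diag(6, 12, -12, -12, 10).
T_GS = -(D+L)⁻¹U: row 0 first, T[0,1] = -(2)/(6) = -0.3333; later rows by forward substitution.
  T[0,:] = [+0.0000, -0.3333, +0.1667, -0.3333, +0.3333]
  T[1,:] = [+0.0000, +0.0556, +0.4722, -0.1944, +0.1944]
  T[2,:] = [+0.0000, +0.0972, +0.0764, +0.5347, +0.1319]
  T[3,:] = [+0.0000, +0.1134, -0.1609, +0.2488, +0.2789]
  T[4,:] = [+0.0000, +0.2488, +0.1277, +0.1811, -0.0617]
|roots of det(T-λI)|: 0.5629, 0.3443, 0.3443, 0.3121, 0.0000.
spectral radius ρ = 0.5629; 0.5629 < 1 ⇒ converges.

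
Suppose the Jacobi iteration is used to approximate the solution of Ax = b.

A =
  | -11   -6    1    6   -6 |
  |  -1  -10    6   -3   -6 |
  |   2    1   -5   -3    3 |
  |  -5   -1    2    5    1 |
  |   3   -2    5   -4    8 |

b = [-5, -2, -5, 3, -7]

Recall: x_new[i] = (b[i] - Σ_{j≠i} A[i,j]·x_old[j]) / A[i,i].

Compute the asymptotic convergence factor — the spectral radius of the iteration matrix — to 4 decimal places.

Write A = D+L+U with D = diag(-11, -10, -5, 5, 8).
Jacobi: T = -D⁻¹(L+U), T[1,2] = -(6)/(-10) = +0.6000; T[1,1] = 0.
  T[0,:] = [+0.0000  -0.5455  +0.0909  +0.5455  -0.5455]
  T[1,:] = [-0.1000  +0.0000  +0.6000  -0.3000  -0.6000]
  T[2,:] = [+0.4000  +0.2000  +0.0000  -0.6000  +0.6000]
  T[3,:] = [+1.0000  +0.2000  -0.4000  +0.0000  -0.2000]
  T[4,:] = [-0.3750  +0.2500  -0.6250  +0.5000  +0.0000]
|roots of det(T-λI)|: 1.1576, 0.8885, 0.7774, 0.7774, 0.0589.
ρ = 1.1576; 1.1576 > 1: divergent.

1.1576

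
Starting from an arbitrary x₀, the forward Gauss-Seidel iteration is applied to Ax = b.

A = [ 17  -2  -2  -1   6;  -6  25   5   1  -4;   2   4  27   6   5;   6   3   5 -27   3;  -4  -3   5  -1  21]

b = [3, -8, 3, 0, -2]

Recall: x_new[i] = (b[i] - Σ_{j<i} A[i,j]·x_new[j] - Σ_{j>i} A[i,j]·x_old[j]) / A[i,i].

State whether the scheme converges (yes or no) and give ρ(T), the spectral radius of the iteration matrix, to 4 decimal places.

yes, ρ = 0.1509

A = D + L + U where D = diag(17, 25, 27, -27, 21).
Gauss-Seidel: T = -(D+L)⁻¹U, row 0 first, T[0,3] = -(-1)/(17) = +0.0588; later rows by forward substitution.
  T[0,:] = [+0.0000, +0.1176, +0.1176, +0.0588, -0.3529]
  T[1,:] = [+0.0000, +0.0282, -0.1718, -0.0259, +0.0753]
  T[2,:] = [+0.0000, -0.0129, +0.0167, -0.2227, -0.1702]
  T[3,:] = [+0.0000, +0.0269, +0.0102, -0.0311, +0.0095]
  T[4,:] = [+0.0000, +0.0308, -0.0056, +0.0591, -0.0155]
|roots of det(T-λI)|: 0.1509, 0.1159, 0.1159, 0.0545, 0.0000.
ρ = 0.1509; 0.1509 < 1: convergent.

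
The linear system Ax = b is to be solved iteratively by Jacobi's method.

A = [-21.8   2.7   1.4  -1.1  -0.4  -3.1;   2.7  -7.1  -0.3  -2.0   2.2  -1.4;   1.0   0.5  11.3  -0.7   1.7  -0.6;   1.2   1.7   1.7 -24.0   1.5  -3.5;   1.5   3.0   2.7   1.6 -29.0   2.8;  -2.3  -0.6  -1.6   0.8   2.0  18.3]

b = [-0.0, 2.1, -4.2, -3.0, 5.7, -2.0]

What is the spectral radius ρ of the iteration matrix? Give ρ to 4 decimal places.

A = D + L + U where D = diag(-21.8, -7.1, 11.3, -24, -29, 18.3).
Jacobi: T = -D⁻¹(L+U), T[5,4] = -(2)/(18.3) = -0.1093; T[5,5] = 0.
  T[0,:] = [+0.0000, +0.1239, +0.0642, -0.0505, -0.0183, -0.1422]
  T[1,:] = [+0.3803, +0.0000, -0.0423, -0.2817, +0.3099, -0.1972]
  T[2,:] = [-0.0885, -0.0442, +0.0000, +0.0619, -0.1504, +0.0531]
  T[3,:] = [+0.0500, +0.0708, +0.0708, +0.0000, +0.0625, -0.1458]
  T[4,:] = [+0.0517, +0.1034, +0.0931, +0.0552, +0.0000, +0.0966]
  T[5,:] = [+0.1257, +0.0328, +0.0874, -0.0437, -0.1093, +0.0000]
moduli |λ_i(T)| = 0.2465, 0.1943, 0.1817, 0.1817, 0.0992, 0.0112.
spectral radius ρ = 0.2465; 0.2465 < 1 ⇒ converges.

0.2465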